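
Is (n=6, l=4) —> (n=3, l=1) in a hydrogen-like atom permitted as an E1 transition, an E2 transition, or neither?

Δl = 1 − 4 = -3; l_i + l_f = 5.
E1 (Δl = ±1): not satisfied.
E2 (Δl = 0,±2, l_i+l_f ≥ 2): not satisfied.

neither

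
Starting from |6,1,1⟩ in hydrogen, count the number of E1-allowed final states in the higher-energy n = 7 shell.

4

E1 requires Δl = ±1, so l_f ∈ {0, 2}; with 0 ≤ l_f ≤ n_f−1 = 6, the allowed l_f values are {0, 2}.
For l_f = 0: m_f ∈ {m_i−1, m_i, m_i+1} ∩ [−0, 0] = {0} → 1 state.
For l_f = 2: m_f ∈ {m_i−1, m_i, m_i+1} ∩ [−2, 2] = {0, 1, 2} → 3 states.
Total: 4.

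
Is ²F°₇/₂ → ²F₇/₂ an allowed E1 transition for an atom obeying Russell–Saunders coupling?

ΔJ = 0, ±1 (not J=0↔0): J: 7/2 → 7/2, ΔJ = +0 — passes.
Parity must change: odd → even — passes.
ΔS = 0: S: 1/2 → 1/2 — passes.
ΔL = 0, ±1 (not L=0↔0): L: 3 → 3, ΔL = +0 — passes.
All four E1 rules are satisfied.

allowed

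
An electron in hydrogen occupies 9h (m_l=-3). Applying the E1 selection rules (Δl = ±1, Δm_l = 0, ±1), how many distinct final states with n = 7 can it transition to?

E1 requires Δl = ±1, so l_f ∈ {4, 6}; with 0 ≤ l_f ≤ n_f−1 = 6, the allowed l_f values are {4, 6}.
For l_f = 4: m_f ∈ {m_i−1, m_i, m_i+1} ∩ [−4, 4] = {-4, -3, -2} → 3 states.
For l_f = 6: m_f ∈ {m_i−1, m_i, m_i+1} ∩ [−6, 6] = {-4, -3, -2} → 3 states.
Total: 6.

6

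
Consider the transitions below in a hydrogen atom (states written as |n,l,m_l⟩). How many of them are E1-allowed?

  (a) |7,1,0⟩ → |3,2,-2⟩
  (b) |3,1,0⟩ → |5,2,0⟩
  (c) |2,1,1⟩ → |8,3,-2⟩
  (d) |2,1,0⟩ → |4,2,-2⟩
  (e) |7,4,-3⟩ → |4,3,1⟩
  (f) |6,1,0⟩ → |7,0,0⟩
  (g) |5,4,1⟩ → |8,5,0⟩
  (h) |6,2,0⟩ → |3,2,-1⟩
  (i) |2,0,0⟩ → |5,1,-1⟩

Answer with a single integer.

4

(a) forbidden — Δm_l = -2 (E1 requires Δm_l = 0, ±1)
(b) allowed
(c) forbidden — Δl = +2 (E1 requires Δl = ±1); Δm_l = -3 (E1 requires Δm_l = 0, ±1)
(d) forbidden — Δm_l = -2 (E1 requires Δm_l = 0, ±1)
(e) forbidden — Δm_l = +4 (E1 requires Δm_l = 0, ±1)
(f) allowed
(g) allowed
(h) forbidden — Δl = +0 (E1 requires Δl = ±1)
(i) allowed
Total allowed: 4 of 9.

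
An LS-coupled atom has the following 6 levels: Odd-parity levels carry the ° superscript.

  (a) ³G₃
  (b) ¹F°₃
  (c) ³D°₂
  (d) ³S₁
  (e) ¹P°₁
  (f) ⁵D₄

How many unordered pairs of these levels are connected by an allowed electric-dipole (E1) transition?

(a)–(b): forbidden (ΔS).
(a)–(c): forbidden (ΔL).
(a)–(d): forbidden (parity, ΔL, ΔJ).
(a)–(e): forbidden (ΔS, ΔL, ΔJ).
(a)–(f): forbidden (parity, ΔS, ΔL).
(b)–(c): forbidden (parity, ΔS).
(b)–(d): forbidden (ΔS, ΔL, ΔJ).
(b)–(e): forbidden (parity, ΔL, ΔJ).
(b)–(f): forbidden (ΔS).
(c)–(d): forbidden (ΔL).
(c)–(e): forbidden (parity, ΔS).
(c)–(f): forbidden (ΔS, ΔJ).
(d)–(e): forbidden (ΔS).
(d)–(f): forbidden (parity, ΔS, ΔL, ΔJ).
(e)–(f): forbidden (ΔS, ΔJ).
Allowed pairs: 0 of 15.

0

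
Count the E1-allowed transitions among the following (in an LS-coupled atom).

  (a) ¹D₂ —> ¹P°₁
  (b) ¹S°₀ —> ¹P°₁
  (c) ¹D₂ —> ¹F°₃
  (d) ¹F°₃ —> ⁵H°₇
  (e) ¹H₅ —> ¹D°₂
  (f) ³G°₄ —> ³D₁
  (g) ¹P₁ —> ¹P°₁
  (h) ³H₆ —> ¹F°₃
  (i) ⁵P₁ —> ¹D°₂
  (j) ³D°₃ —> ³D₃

(a) allowed
(b) forbidden (parity fails)
(c) allowed
(d) forbidden (parity, ΔS, ΔL, ΔJ fail)
(e) forbidden (ΔL, ΔJ fail)
(f) forbidden (ΔL, ΔJ fail)
(g) allowed
(h) forbidden (ΔS, ΔL, ΔJ fail)
(i) forbidden (ΔS fails)
(j) allowed
Total allowed: 4 of 10.

4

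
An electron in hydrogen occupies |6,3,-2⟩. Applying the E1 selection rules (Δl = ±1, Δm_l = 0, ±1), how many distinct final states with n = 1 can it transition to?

0

E1 requires l_f ∈ {2, 4}, but neither lies in [0, 0], so no final state is reachable.
Total: 0.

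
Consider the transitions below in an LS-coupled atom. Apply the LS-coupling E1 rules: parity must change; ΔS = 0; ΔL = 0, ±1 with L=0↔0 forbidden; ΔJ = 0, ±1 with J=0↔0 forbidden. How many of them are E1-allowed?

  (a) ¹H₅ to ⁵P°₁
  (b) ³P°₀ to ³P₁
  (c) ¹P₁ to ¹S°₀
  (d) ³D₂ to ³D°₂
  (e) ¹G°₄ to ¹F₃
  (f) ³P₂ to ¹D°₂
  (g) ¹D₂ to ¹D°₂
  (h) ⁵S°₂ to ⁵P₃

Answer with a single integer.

(a) forbidden (ΔS, ΔL, ΔJ fail)
(b) allowed
(c) allowed
(d) allowed
(e) allowed
(f) forbidden (ΔS fails)
(g) allowed
(h) allowed
Total allowed: 6 of 8.

6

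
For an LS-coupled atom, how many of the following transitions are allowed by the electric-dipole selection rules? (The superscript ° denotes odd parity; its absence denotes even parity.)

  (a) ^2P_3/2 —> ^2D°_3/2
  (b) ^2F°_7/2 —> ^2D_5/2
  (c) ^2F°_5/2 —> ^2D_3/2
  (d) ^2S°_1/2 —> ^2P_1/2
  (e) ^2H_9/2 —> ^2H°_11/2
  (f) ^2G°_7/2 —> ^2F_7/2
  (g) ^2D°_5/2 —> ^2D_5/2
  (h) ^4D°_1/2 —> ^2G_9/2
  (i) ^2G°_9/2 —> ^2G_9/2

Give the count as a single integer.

8

(a) allowed
(b) allowed
(c) allowed
(d) allowed
(e) allowed
(f) allowed
(g) allowed
(h) forbidden (ΔS, ΔL, ΔJ fail)
(i) allowed
Total allowed: 8 of 9.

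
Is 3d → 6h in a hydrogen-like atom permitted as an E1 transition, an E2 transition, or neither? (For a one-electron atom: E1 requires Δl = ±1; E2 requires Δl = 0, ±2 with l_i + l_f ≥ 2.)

neither

Δl = 5 − 2 = +3; l_i + l_f = 7.
E1 (Δl = ±1): not satisfied.
E2 (Δl = 0,±2, l_i+l_f ≥ 2): not satisfied.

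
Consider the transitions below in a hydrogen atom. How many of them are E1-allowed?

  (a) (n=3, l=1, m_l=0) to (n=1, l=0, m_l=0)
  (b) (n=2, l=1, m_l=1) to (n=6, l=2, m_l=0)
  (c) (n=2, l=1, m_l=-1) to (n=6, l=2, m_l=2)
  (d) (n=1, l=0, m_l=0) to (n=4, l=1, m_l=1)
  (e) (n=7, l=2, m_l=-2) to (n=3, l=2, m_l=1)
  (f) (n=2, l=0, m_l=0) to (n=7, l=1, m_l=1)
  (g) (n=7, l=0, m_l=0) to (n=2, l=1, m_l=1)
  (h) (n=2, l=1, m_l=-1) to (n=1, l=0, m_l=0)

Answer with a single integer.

6

(a) allowed
(b) allowed
(c) forbidden — Δm_l = +3 (E1 requires Δm_l = 0, ±1)
(d) allowed
(e) forbidden — Δl = +0 (E1 requires Δl = ±1); Δm_l = +3 (E1 requires Δm_l = 0, ±1)
(f) allowed
(g) allowed
(h) allowed
Total allowed: 6 of 8.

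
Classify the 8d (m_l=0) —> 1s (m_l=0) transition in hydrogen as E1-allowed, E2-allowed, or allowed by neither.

E2

Δl = 0 − 2 = -2; l_i + l_f = 2.
Δm_l = +0.
E1 (Δl = ±1, |Δm_l| ≤ 1): not satisfied.
E2 (Δl = 0,±2, l_i+l_f ≥ 2, |Δm_l| ≤ 2): satisfied.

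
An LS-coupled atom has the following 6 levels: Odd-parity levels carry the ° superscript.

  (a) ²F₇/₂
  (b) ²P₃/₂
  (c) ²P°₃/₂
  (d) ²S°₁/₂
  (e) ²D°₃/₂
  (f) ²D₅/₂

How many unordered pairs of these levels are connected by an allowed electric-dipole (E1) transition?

(a)–(b): forbidden (parity, ΔL, ΔJ).
(a)–(c): forbidden (ΔL, ΔJ).
(a)–(d): forbidden (ΔL, ΔJ).
(a)–(e): forbidden (ΔJ).
(a)–(f): forbidden (parity).
(b)–(c): allowed.
(b)–(d): allowed.
(b)–(e): allowed.
(b)–(f): forbidden (parity).
(c)–(d): forbidden (parity).
(c)–(e): forbidden (parity).
(c)–(f): allowed.
(d)–(e): forbidden (parity, ΔL).
(d)–(f): forbidden (ΔL, ΔJ).
(e)–(f): allowed.
Allowed pairs: 5 of 15.

5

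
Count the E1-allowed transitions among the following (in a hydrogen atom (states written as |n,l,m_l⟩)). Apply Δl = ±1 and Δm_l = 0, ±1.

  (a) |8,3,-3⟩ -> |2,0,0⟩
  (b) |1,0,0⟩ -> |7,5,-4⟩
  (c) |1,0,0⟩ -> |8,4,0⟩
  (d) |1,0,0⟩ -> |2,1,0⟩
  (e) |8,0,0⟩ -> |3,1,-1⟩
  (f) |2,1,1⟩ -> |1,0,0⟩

(a) forbidden — Δl = -3 (E1 requires Δl = ±1); Δm_l = +3 (E1 requires Δm_l = 0, ±1)
(b) forbidden — Δl = +5 (E1 requires Δl = ±1); Δm_l = -4 (E1 requires Δm_l = 0, ±1)
(c) forbidden — Δl = +4 (E1 requires Δl = ±1)
(d) allowed
(e) allowed
(f) allowed
Total allowed: 3 of 6.

3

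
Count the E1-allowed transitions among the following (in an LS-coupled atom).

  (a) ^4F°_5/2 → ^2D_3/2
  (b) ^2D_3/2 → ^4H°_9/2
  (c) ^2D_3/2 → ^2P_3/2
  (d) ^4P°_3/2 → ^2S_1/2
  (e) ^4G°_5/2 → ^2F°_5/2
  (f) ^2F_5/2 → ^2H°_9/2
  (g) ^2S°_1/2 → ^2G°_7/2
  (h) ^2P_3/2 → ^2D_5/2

0

(a) forbidden (ΔS fails)
(b) forbidden (ΔS, ΔL, ΔJ fail)
(c) forbidden (parity fails)
(d) forbidden (ΔS fails)
(e) forbidden (parity, ΔS fail)
(f) forbidden (ΔL, ΔJ fail)
(g) forbidden (parity, ΔL, ΔJ fail)
(h) forbidden (parity fails)
Total allowed: 0 of 8.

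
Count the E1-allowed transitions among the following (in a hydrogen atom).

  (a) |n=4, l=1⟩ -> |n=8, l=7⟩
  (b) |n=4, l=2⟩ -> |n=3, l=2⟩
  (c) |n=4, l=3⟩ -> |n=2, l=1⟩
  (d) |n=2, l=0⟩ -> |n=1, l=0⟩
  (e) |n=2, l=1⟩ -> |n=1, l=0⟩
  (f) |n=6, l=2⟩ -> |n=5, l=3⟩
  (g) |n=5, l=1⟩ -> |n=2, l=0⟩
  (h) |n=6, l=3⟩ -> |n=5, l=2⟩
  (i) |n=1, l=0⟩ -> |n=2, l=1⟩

(a) forbidden — Δl = +6 (E1 requires Δl = ±1)
(b) forbidden — Δl = +0 (E1 requires Δl = ±1)
(c) forbidden — Δl = -2 (E1 requires Δl = ±1)
(d) forbidden — Δl = +0 (E1 requires Δl = ±1)
(e) allowed
(f) allowed
(g) allowed
(h) allowed
(i) allowed
Total allowed: 5 of 9.

5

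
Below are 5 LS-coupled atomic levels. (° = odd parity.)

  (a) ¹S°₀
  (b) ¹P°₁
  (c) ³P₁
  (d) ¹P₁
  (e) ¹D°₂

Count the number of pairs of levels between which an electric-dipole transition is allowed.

(a)–(b): forbidden (parity).
(a)–(c): forbidden (ΔS).
(a)–(d): allowed.
(a)–(e): forbidden (parity, ΔL, ΔJ).
(b)–(c): forbidden (ΔS).
(b)–(d): allowed.
(b)–(e): forbidden (parity).
(c)–(d): forbidden (parity, ΔS).
(c)–(e): forbidden (ΔS).
(d)–(e): allowed.
Allowed pairs: 3 of 10.

3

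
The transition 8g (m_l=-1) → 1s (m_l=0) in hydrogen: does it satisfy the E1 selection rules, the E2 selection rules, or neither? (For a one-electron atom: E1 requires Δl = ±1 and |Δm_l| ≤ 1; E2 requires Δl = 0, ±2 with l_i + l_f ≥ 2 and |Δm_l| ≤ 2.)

neither

Δl = 0 − 4 = -4; l_i + l_f = 4.
Δm_l = +1.
E1 (Δl = ±1, |Δm_l| ≤ 1): not satisfied.
E2 (Δl = 0,±2, l_i+l_f ≥ 2, |Δm_l| ≤ 2): not satisfied.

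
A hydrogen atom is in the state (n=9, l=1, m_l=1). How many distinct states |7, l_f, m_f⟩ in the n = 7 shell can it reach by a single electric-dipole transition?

4

E1 requires Δl = ±1, so l_f ∈ {0, 2}; with 0 ≤ l_f ≤ n_f−1 = 6, the allowed l_f values are {0, 2}.
For l_f = 0: m_f ∈ {m_i−1, m_i, m_i+1} ∩ [−0, 0] = {0} → 1 state.
For l_f = 2: m_f ∈ {m_i−1, m_i, m_i+1} ∩ [−2, 2] = {0, 1, 2} → 3 states.
Total: 4.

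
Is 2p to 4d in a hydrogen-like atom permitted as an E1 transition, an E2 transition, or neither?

Δl = 2 − 1 = +1; l_i + l_f = 3.
E1 (Δl = ±1): satisfied.
E2 (Δl = 0,±2, l_i+l_f ≥ 2): not satisfied.

E1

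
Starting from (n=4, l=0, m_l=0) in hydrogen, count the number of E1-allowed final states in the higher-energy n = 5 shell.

E1 requires Δl = ±1, so l_f ∈ {-1, 1}; with 0 ≤ l_f ≤ n_f−1 = 4, the allowed l_f values are {1}.
For l_f = 1: m_f ∈ {m_i−1, m_i, m_i+1} ∩ [−1, 1] = {-1, 0, 1} → 3 states.
Total: 3.

3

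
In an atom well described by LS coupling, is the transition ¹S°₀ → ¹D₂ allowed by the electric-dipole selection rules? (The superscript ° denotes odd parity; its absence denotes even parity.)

ΔS = 0: S: 0 → 0 — ✓.
Parity must change: odd → even — ✓.
ΔJ = 0, ±1 (not J=0↔0): J: 0 → 2, ΔJ = +2 — ✗.
ΔL = 0, ±1 (not L=0↔0): L: 0 → 2, ΔL = +2 — ✗.
Rule(s) violated: ΔL, ΔJ.

forbidden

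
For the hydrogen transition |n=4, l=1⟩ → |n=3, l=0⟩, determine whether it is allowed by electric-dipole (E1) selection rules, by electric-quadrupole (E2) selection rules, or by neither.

Δl = 0 − 1 = -1; l_i + l_f = 1.
E1 (Δl = ±1): satisfied.
E2 (Δl = 0,±2, l_i+l_f ≥ 2): not satisfied.

E1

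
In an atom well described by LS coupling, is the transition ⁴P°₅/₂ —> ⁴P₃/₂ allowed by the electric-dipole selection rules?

ΔJ = 0, ±1 (not J=0↔0): J: 5/2 → 3/2, ΔJ = -1 — satisfied.
Parity must change: odd → even — satisfied.
ΔL = 0, ±1 (not L=0↔0): L: 1 → 1, ΔL = +0 — satisfied.
ΔS = 0: S: 3/2 → 3/2 — satisfied.
All four E1 rules are satisfied.

allowed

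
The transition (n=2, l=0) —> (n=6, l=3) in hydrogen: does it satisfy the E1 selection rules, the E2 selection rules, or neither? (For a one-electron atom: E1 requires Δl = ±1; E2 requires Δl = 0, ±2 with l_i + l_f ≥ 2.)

Δl = 3 − 0 = +3; l_i + l_f = 3.
E1 (Δl = ±1): not satisfied.
E2 (Δl = 0,±2, l_i+l_f ≥ 2): not satisfied.

neither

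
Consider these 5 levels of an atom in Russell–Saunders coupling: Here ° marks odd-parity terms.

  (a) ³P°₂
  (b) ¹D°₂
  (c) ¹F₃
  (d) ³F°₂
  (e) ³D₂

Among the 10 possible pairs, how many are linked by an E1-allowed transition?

3

(a)–(b): forbidden (parity, ΔS).
(a)–(c): forbidden (ΔS, ΔL).
(a)–(d): forbidden (parity, ΔL).
(a)–(e): allowed.
(b)–(c): allowed.
(b)–(d): forbidden (parity, ΔS).
(b)–(e): forbidden (ΔS).
(c)–(d): forbidden (ΔS).
(c)–(e): forbidden (parity, ΔS).
(d)–(e): allowed.
Allowed pairs: 3 of 10.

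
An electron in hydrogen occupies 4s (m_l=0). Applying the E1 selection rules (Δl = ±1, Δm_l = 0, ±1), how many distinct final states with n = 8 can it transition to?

E1 requires Δl = ±1, so l_f ∈ {-1, 1}; with 0 ≤ l_f ≤ n_f−1 = 7, the allowed l_f values are {1}.
For l_f = 1: m_f ∈ {m_i−1, m_i, m_i+1} ∩ [−1, 1] = {-1, 0, 1} → 3 states.
Total: 3.

3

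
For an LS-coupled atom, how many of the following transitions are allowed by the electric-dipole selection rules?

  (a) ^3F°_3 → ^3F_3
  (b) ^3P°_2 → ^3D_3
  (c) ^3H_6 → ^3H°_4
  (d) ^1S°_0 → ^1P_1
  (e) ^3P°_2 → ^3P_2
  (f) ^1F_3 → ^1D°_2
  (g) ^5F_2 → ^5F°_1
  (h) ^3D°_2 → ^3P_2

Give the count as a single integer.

7

(a) allowed
(b) allowed
(c) forbidden (ΔJ fails)
(d) allowed
(e) allowed
(f) allowed
(g) allowed
(h) allowed
Total allowed: 7 of 8.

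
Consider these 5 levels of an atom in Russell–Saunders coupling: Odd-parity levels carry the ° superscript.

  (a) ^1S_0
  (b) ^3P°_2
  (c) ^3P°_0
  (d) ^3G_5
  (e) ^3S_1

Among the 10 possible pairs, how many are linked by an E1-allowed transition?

2

(a)–(b): forbidden (ΔS, ΔJ).
(a)–(c): forbidden (ΔS, ΔJ).
(a)–(d): forbidden (parity, ΔS, ΔL, ΔJ).
(a)–(e): forbidden (parity, ΔS, ΔL).
(b)–(c): forbidden (parity, ΔJ).
(b)–(d): forbidden (ΔL, ΔJ).
(b)–(e): allowed.
(c)–(d): forbidden (ΔL, ΔJ).
(c)–(e): allowed.
(d)–(e): forbidden (parity, ΔL, ΔJ).
Allowed pairs: 2 of 10.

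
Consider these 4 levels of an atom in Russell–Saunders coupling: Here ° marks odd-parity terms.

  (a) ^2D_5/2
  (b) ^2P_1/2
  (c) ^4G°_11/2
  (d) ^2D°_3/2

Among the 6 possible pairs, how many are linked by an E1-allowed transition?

2

(a)–(b): forbidden (parity, ΔJ).
(a)–(c): forbidden (ΔS, ΔL, ΔJ).
(a)–(d): allowed.
(b)–(c): forbidden (ΔS, ΔL, ΔJ).
(b)–(d): allowed.
(c)–(d): forbidden (parity, ΔS, ΔL, ΔJ).
Allowed pairs: 2 of 6.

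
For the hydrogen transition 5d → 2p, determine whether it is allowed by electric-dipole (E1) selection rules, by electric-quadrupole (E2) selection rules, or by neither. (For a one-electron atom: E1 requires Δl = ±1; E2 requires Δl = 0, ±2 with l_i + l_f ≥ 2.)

Δl = 1 − 2 = -1; l_i + l_f = 3.
E1 (Δl = ±1): satisfied.
E2 (Δl = 0,±2, l_i+l_f ≥ 2): not satisfied.

E1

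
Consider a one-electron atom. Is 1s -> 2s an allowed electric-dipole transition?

Initial l = 0, final l = 0, so Δl = +0. E1 requires Δl = ±1: ✗.
The transition is electric-dipole forbidden.

forbidden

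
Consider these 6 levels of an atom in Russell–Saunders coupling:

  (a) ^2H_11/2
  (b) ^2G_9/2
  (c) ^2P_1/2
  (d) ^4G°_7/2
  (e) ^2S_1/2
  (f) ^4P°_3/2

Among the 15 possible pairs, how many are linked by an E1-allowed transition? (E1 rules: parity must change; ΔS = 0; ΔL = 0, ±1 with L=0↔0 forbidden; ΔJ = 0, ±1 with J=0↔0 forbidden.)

(a)–(b): forbidden (parity).
(a)–(c): forbidden (parity, ΔL, ΔJ).
(a)–(d): forbidden (ΔS, ΔJ).
(a)–(e): forbidden (parity, ΔL, ΔJ).
(a)–(f): forbidden (ΔS, ΔL, ΔJ).
(b)–(c): forbidden (parity, ΔL, ΔJ).
(b)–(d): forbidden (ΔS).
(b)–(e): forbidden (parity, ΔL, ΔJ).
(b)–(f): forbidden (ΔS, ΔL, ΔJ).
(c)–(d): forbidden (ΔS, ΔL, ΔJ).
(c)–(e): forbidden (parity).
(c)–(f): forbidden (ΔS).
(d)–(e): forbidden (ΔS, ΔL, ΔJ).
(d)–(f): forbidden (parity, ΔL, ΔJ).
(e)–(f): forbidden (ΔS).
Allowed pairs: 0 of 15.

0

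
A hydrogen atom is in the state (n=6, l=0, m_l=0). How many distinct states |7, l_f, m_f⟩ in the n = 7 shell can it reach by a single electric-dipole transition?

E1 requires Δl = ±1, so l_f ∈ {-1, 1}; with 0 ≤ l_f ≤ n_f−1 = 6, the allowed l_f values are {1}.
For l_f = 1: m_f ∈ {m_i−1, m_i, m_i+1} ∩ [−1, 1] = {-1, 0, 1} → 3 states.
Total: 3.

3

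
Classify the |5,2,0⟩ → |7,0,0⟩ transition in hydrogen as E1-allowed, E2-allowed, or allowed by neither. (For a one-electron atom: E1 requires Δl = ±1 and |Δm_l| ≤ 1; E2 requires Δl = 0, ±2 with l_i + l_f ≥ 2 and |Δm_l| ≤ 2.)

E2

Δl = 0 − 2 = -2; l_i + l_f = 2.
Δm_l = +0.
E1 (Δl = ±1, |Δm_l| ≤ 1): not satisfied.
E2 (Δl = 0,±2, l_i+l_f ≥ 2, |Δm_l| ≤ 2): satisfied.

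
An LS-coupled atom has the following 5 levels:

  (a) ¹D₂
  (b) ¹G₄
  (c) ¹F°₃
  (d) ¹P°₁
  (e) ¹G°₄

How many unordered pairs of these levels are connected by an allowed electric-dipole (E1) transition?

(a)–(b): forbidden (parity, ΔL, ΔJ).
(a)–(c): allowed.
(a)–(d): allowed.
(a)–(e): forbidden (ΔL, ΔJ).
(b)–(c): allowed.
(b)–(d): forbidden (ΔL, ΔJ).
(b)–(e): allowed.
(c)–(d): forbidden (parity, ΔL, ΔJ).
(c)–(e): forbidden (parity).
(d)–(e): forbidden (parity, ΔL, ΔJ).
Allowed pairs: 4 of 10.

4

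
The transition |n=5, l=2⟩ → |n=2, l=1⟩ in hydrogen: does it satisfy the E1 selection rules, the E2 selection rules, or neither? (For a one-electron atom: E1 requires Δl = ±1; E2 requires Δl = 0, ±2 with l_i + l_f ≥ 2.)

Δl = 1 − 2 = -1; l_i + l_f = 3.
E1 (Δl = ±1): satisfied.
E2 (Δl = 0,±2, l_i+l_f ≥ 2): not satisfied.

E1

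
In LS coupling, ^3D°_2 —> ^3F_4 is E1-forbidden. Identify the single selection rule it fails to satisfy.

Parity must change: odd → even — ok.
ΔS = 0: S: 1 → 1 — ok.
ΔL = 0, ±1 (not L=0↔0): L: 2 → 3, ΔL = +1 — ok.
ΔJ = 0, ±1 (not J=0↔0): J: 2 → 4, ΔJ = +2 — fails.

the ΔJ = 0, ±1 rule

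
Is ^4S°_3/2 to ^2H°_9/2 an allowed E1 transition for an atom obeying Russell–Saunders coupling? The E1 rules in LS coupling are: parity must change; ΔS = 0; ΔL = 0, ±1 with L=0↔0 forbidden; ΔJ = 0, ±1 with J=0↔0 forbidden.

Parity must change: odd → odd — fails.
ΔS = 0: S: 3/2 → 1/2 — fails.
ΔL = 0, ±1 (not L=0↔0): L: 0 → 5, ΔL = +5 — fails.
ΔJ = 0, ±1 (not J=0↔0): J: 3/2 → 9/2, ΔJ = +3 — fails.
Rule(s) violated: parity, ΔS, ΔL, ΔJ.

forbidden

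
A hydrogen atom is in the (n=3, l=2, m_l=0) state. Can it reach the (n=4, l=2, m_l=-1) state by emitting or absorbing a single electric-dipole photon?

forbidden

l: 2 → 2 (Δl = +0). Δl = ±1 ✗.
Δm_l = -1 − (0) = -1. E1 requires Δm_l = 0, ±1: ✓.
The transition is electric-dipole forbidden.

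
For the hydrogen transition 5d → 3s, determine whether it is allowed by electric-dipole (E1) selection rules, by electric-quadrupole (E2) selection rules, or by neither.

Δl = 0 − 2 = -2; l_i + l_f = 2.
E1 (Δl = ±1): not satisfied.
E2 (Δl = 0,±2, l_i+l_f ≥ 2): satisfied.

E2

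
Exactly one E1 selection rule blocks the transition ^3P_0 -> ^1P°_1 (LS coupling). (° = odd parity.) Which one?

Initial level: S=1, L=1, J=0, parity even. Final level: S=0, L=1, J=1, parity odd.
Parity must change: even → odd — satisfied.
ΔS = 0: S: 1 → 0 — violated.
ΔL = 0, ±1 (not L=0↔0): L: 1 → 1, ΔL = +0 — satisfied.
ΔJ = 0, ±1 (not J=0↔0): J: 0 → 1, ΔJ = +1 — satisfied.

the ΔS = 0 rule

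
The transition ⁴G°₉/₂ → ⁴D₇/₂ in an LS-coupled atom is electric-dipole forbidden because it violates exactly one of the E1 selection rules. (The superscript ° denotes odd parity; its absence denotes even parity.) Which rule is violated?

the ΔL = 0, ±1 rule

ΔS = 0: S: 3/2 → 3/2 — satisfied.
ΔL = 0, ±1 (not L=0↔0): L: 4 → 2, ΔL = -2 — violated.
ΔJ = 0, ±1 (not J=0↔0): J: 9/2 → 7/2, ΔJ = -1 — satisfied.
Parity must change: odd → even — satisfied.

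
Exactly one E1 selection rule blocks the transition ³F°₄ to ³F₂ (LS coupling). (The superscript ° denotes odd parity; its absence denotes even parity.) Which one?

ΔJ = 0, ±1 (not J=0↔0): J: 4 → 2, ΔJ = -2 — fails.
Parity must change: odd → even — passes.
ΔL = 0, ±1 (not L=0↔0): L: 3 → 3, ΔL = +0 — passes.
ΔS = 0: S: 1 → 1 — passes.

the ΔJ = 0, ±1 rule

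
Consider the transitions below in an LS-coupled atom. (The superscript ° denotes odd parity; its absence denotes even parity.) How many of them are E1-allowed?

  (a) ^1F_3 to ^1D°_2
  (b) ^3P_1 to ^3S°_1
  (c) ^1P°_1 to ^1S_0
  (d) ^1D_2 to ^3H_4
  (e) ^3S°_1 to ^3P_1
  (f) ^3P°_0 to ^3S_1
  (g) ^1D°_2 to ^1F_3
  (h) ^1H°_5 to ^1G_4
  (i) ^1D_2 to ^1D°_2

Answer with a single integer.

8

(a) allowed
(b) allowed
(c) allowed
(d) forbidden (parity, ΔS, ΔL, ΔJ fail)
(e) allowed
(f) allowed
(g) allowed
(h) allowed
(i) allowed
Total allowed: 8 of 9.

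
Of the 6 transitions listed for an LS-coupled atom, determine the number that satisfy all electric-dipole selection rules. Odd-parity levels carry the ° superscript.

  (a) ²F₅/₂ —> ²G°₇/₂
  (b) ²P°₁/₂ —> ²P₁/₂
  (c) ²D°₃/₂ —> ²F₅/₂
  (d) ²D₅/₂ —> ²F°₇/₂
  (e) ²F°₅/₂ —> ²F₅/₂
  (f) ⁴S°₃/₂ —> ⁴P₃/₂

(a) allowed
(b) allowed
(c) allowed
(d) allowed
(e) allowed
(f) allowed
Total allowed: 6 of 6.

6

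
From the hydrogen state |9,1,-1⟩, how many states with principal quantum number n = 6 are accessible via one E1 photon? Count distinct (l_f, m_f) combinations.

E1 requires Δl = ±1, so l_f ∈ {0, 2}; with 0 ≤ l_f ≤ n_f−1 = 5, the allowed l_f values are {0, 2}.
For l_f = 0: m_f ∈ {m_i−1, m_i, m_i+1} ∩ [−0, 0] = {0} → 1 state.
For l_f = 2: m_f ∈ {m_i−1, m_i, m_i+1} ∩ [−2, 2] = {-2, -1, 0} → 3 states.
Total: 4.

4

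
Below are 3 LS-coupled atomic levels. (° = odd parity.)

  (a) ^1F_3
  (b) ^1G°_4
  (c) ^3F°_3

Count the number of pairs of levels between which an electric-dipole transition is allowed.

(a)–(b): allowed.
(a)–(c): forbidden (ΔS).
(b)–(c): forbidden (parity, ΔS).
Allowed pairs: 1 of 3.

1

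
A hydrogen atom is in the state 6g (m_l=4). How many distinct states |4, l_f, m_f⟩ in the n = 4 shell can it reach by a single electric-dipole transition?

E1 requires Δl = ±1, so l_f ∈ {3, 5}; with 0 ≤ l_f ≤ n_f−1 = 3, the allowed l_f values are {3}.
For l_f = 3: m_f ∈ {m_i−1, m_i, m_i+1} ∩ [−3, 3] = {3} → 1 state.
Total: 1.

1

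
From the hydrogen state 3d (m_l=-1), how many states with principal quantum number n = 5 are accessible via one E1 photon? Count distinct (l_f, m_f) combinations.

5

E1 requires Δl = ±1, so l_f ∈ {1, 3}; with 0 ≤ l_f ≤ n_f−1 = 4, the allowed l_f values are {1, 3}.
For l_f = 1: m_f ∈ {m_i−1, m_i, m_i+1} ∩ [−1, 1] = {-1, 0} → 2 states.
For l_f = 3: m_f ∈ {m_i−1, m_i, m_i+1} ∩ [−3, 3] = {-2, -1, 0} → 3 states.
Total: 5.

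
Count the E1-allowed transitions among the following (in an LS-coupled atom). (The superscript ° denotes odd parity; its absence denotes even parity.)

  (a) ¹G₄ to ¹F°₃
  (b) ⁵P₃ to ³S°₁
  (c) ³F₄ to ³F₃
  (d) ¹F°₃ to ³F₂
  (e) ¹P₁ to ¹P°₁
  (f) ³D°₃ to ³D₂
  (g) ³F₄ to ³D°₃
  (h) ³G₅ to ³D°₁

4

(a) allowed
(b) forbidden (ΔS, ΔJ fail)
(c) forbidden (parity fails)
(d) forbidden (ΔS fails)
(e) allowed
(f) allowed
(g) allowed
(h) forbidden (ΔL, ΔJ fail)
Total allowed: 4 of 8.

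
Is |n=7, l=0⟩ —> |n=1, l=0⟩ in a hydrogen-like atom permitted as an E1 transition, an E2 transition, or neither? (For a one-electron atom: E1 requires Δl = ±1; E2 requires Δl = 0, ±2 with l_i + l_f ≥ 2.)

Δl = 0 − 0 = +0; l_i + l_f = 0.
E1 (Δl = ±1): not satisfied.
E2 (Δl = 0,±2, l_i+l_f ≥ 2): not satisfied.

neither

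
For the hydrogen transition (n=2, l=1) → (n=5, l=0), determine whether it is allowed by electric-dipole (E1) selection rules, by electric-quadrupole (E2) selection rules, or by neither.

Δl = 0 − 1 = -1; l_i + l_f = 1.
E1 (Δl = ±1): satisfied.
E2 (Δl = 0,±2, l_i+l_f ≥ 2): not satisfied.

E1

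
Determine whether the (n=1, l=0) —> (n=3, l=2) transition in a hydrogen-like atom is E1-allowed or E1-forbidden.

forbidden

Δl = 2 − 0 = +2; the E1 rule Δl = ±1 is ✗.
The transition is electric-dipole forbidden.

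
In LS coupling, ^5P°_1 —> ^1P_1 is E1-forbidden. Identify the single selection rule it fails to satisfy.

Parity must change: odd → even — ok.
ΔS = 0: S: 2 → 0 — fails.
ΔL = 0, ±1 (not L=0↔0): L: 1 → 1, ΔL = +0 — ok.
ΔJ = 0, ±1 (not J=0↔0): J: 1 → 1, ΔJ = +0 — ok.

the ΔS = 0 rule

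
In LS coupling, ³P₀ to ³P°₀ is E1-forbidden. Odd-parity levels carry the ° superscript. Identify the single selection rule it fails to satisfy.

the J=0 ↔ J=0 exclusion

Parity must change: even → odd — satisfied.
ΔS = 0: S: 1 → 1 — satisfied.
ΔL = 0, ±1 (not L=0↔0): L: 1 → 1, ΔL = +0 — satisfied.
ΔJ = 0, ±1 (not J=0↔0): J: 0 → 0, ΔJ = +0 — violated.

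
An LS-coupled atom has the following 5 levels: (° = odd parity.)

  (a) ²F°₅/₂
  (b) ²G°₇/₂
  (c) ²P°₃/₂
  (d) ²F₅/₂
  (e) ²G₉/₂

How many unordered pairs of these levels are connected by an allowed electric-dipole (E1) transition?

(a)–(b): forbidden (parity).
(a)–(c): forbidden (parity, ΔL).
(a)–(d): allowed.
(a)–(e): forbidden (ΔJ).
(b)–(c): forbidden (parity, ΔL, ΔJ).
(b)–(d): allowed.
(b)–(e): allowed.
(c)–(d): forbidden (ΔL).
(c)–(e): forbidden (ΔL, ΔJ).
(d)–(e): forbidden (parity, ΔJ).
Allowed pairs: 3 of 10.

3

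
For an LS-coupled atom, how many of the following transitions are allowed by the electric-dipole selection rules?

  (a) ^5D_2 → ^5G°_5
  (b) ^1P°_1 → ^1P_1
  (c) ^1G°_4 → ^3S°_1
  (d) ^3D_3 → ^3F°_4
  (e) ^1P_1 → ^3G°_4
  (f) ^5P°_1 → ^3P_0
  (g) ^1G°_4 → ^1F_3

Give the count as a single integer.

(a) forbidden (ΔL, ΔJ fail)
(b) allowed
(c) forbidden (parity, ΔS, ΔL, ΔJ fail)
(d) allowed
(e) forbidden (ΔS, ΔL, ΔJ fail)
(f) forbidden (ΔS fails)
(g) allowed
Total allowed: 3 of 7.

3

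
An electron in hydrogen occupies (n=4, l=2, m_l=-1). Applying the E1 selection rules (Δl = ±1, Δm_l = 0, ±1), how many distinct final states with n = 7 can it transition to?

E1 requires Δl = ±1, so l_f ∈ {1, 3}; with 0 ≤ l_f ≤ n_f−1 = 6, the allowed l_f values are {1, 3}.
For l_f = 1: m_f ∈ {m_i−1, m_i, m_i+1} ∩ [−1, 1] = {-1, 0} → 2 states.
For l_f = 3: m_f ∈ {m_i−1, m_i, m_i+1} ∩ [−3, 3] = {-2, -1, 0} → 3 states.
Total: 5.

5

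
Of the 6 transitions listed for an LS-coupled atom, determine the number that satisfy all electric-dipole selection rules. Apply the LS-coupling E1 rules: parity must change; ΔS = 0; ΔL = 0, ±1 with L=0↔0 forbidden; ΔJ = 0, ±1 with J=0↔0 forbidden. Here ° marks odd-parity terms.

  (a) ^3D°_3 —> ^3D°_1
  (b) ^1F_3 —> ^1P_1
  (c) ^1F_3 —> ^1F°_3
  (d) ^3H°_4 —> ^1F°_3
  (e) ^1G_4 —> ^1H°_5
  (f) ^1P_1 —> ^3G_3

(a) forbidden (parity, ΔJ fail)
(b) forbidden (parity, ΔL, ΔJ fail)
(c) allowed
(d) forbidden (parity, ΔS, ΔL fail)
(e) allowed
(f) forbidden (parity, ΔS, ΔL, ΔJ fail)
Total allowed: 2 of 6.

2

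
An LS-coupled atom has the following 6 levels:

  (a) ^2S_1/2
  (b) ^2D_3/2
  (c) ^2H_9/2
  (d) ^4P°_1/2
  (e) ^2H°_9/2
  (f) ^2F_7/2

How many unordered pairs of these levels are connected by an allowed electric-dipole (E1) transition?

(a)–(b): forbidden (parity, ΔL).
(a)–(c): forbidden (parity, ΔL, ΔJ).
(a)–(d): forbidden (ΔS).
(a)–(e): forbidden (ΔL, ΔJ).
(a)–(f): forbidden (parity, ΔL, ΔJ).
(b)–(c): forbidden (parity, ΔL, ΔJ).
(b)–(d): forbidden (ΔS).
(b)–(e): forbidden (ΔL, ΔJ).
(b)–(f): forbidden (parity, ΔJ).
(c)–(d): forbidden (ΔS, ΔL, ΔJ).
(c)–(e): allowed.
(c)–(f): forbidden (parity, ΔL).
(d)–(e): forbidden (parity, ΔS, ΔL, ΔJ).
(d)–(f): forbidden (ΔS, ΔL, ΔJ).
(e)–(f): forbidden (ΔL).
Allowed pairs: 1 of 15.

1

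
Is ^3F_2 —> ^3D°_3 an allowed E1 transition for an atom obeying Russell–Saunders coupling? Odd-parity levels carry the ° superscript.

Initial level: S=1, L=3, J=2, parity even. Final level: S=1, L=2, J=3, parity odd.
ΔL = 0, ±1 (not L=0↔0): L: 3 → 2, ΔL = -1 — satisfied.
ΔS = 0: S: 1 → 1 — satisfied.
ΔJ = 0, ±1 (not J=0↔0): J: 2 → 3, ΔJ = +1 — satisfied.
Parity must change: even → odd — satisfied.
All four E1 rules are satisfied.

allowed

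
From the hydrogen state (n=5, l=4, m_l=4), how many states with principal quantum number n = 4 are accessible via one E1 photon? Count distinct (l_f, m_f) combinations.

1

E1 requires Δl = ±1, so l_f ∈ {3, 5}; with 0 ≤ l_f ≤ n_f−1 = 3, the allowed l_f values are {3}.
For l_f = 3: m_f ∈ {m_i−1, m_i, m_i+1} ∩ [−3, 3] = {3} → 1 state.
Total: 1.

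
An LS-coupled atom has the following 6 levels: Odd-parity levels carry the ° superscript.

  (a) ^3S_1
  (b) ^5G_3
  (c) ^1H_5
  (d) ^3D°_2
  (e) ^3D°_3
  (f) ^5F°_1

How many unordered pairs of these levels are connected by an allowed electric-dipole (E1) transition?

(a)–(b): forbidden (parity, ΔS, ΔL, ΔJ).
(a)–(c): forbidden (parity, ΔS, ΔL, ΔJ).
(a)–(d): forbidden (ΔL).
(a)–(e): forbidden (ΔL, ΔJ).
(a)–(f): forbidden (ΔS, ΔL).
(b)–(c): forbidden (parity, ΔS, ΔJ).
(b)–(d): forbidden (ΔS, ΔL).
(b)–(e): forbidden (ΔS, ΔL).
(b)–(f): forbidden (ΔJ).
(c)–(d): forbidden (ΔS, ΔL, ΔJ).
(c)–(e): forbidden (ΔS, ΔL, ΔJ).
(c)–(f): forbidden (ΔS, ΔL, ΔJ).
(d)–(e): forbidden (parity).
(d)–(f): forbidden (parity, ΔS).
(e)–(f): forbidden (parity, ΔS, ΔJ).
Allowed pairs: 0 of 15.

0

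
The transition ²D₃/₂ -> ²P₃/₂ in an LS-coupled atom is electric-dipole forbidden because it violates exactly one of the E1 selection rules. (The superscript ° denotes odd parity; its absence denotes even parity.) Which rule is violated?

Initial level: S=1/2, L=2, J=3/2, parity even. Final level: S=1/2, L=1, J=3/2, parity even.
ΔJ = 0, ±1 (not J=0↔0): J: 3/2 → 3/2, ΔJ = +0 — passes.
Parity must change: even → even — fails.
ΔS = 0: S: 1/2 → 1/2 — passes.
ΔL = 0, ±1 (not L=0↔0): L: 2 → 1, ΔL = -1 — passes.

parity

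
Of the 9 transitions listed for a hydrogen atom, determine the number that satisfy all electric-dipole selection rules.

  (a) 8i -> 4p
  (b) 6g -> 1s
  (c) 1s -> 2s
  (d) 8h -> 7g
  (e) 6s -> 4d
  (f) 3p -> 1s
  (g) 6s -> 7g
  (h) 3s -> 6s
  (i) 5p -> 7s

(a) forbidden — Δl = -5 (E1 requires Δl = ±1)
(b) forbidden — Δl = -4 (E1 requires Δl = ±1)
(c) forbidden — Δl = +0 (E1 requires Δl = ±1)
(d) allowed
(e) forbidden — Δl = +2 (E1 requires Δl = ±1)
(f) allowed
(g) forbidden — Δl = +4 (E1 requires Δl = ±1)
(h) forbidden — Δl = +0 (E1 requires Δl = ±1)
(i) allowed
Total allowed: 3 of 9.

3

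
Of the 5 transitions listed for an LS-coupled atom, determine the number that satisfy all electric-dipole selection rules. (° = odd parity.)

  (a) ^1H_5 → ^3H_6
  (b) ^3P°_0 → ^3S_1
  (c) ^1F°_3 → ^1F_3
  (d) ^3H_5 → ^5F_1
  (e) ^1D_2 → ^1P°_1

3

(a) forbidden (parity, ΔS fail)
(b) allowed
(c) allowed
(d) forbidden (parity, ΔS, ΔL, ΔJ fail)
(e) allowed
Total allowed: 3 of 5.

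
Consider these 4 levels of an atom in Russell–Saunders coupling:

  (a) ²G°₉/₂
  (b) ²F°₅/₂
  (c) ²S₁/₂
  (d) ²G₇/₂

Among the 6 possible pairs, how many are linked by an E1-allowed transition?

2

(a)–(b): forbidden (parity, ΔJ).
(a)–(c): forbidden (ΔL, ΔJ).
(a)–(d): allowed.
(b)–(c): forbidden (ΔL, ΔJ).
(b)–(d): allowed.
(c)–(d): forbidden (parity, ΔL, ΔJ).
Allowed pairs: 2 of 6.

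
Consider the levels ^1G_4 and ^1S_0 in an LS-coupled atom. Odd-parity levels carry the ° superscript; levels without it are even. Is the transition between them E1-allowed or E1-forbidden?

forbidden

Reading off the term symbols: S 0→0, L 4→0, J 4→0, parity even→even.
Parity must change: even → even — fails.
ΔS = 0: S: 0 → 0 — ok.
ΔL = 0, ±1 (not L=0↔0): L: 4 → 0, ΔL = -4 — fails.
ΔJ = 0, ±1 (not J=0↔0): J: 4 → 0, ΔJ = -4 — fails.
Rule(s) violated: parity, ΔL, ΔJ.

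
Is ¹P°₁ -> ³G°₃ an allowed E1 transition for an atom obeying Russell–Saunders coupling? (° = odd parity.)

Initial level: S=0, L=1, J=1, parity odd. Final level: S=1, L=4, J=3, parity odd.
ΔS = 0: S: 0 → 1 — violated.
ΔJ = 0, ±1 (not J=0↔0): J: 1 → 3, ΔJ = +2 — violated.
Parity must change: odd → odd — violated.
ΔL = 0, ±1 (not L=0↔0): L: 1 → 4, ΔL = +3 — violated.
Rule(s) violated: parity, ΔS, ΔL, ΔJ.

forbidden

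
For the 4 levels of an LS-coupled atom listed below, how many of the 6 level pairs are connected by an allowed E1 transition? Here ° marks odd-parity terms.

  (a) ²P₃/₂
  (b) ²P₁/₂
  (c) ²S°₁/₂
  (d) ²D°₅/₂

(a)–(b): forbidden (parity).
(a)–(c): allowed.
(a)–(d): allowed.
(b)–(c): allowed.
(b)–(d): forbidden (ΔJ).
(c)–(d): forbidden (parity, ΔL, ΔJ).
Allowed pairs: 3 of 6.

3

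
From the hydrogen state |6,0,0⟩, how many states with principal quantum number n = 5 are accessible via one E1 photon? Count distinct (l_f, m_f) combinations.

E1 requires Δl = ±1, so l_f ∈ {-1, 1}; with 0 ≤ l_f ≤ n_f−1 = 4, the allowed l_f values are {1}.
For l_f = 1: m_f ∈ {m_i−1, m_i, m_i+1} ∩ [−1, 1] = {-1, 0, 1} → 3 states.
Total: 3.

3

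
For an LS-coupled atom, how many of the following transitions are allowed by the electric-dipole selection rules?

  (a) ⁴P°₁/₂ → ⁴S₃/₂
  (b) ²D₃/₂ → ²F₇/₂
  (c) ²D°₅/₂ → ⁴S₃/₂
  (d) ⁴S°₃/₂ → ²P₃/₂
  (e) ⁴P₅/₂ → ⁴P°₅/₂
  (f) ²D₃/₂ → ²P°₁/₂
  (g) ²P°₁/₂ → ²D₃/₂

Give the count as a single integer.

(a) allowed
(b) forbidden (parity, ΔJ fail)
(c) forbidden (ΔS, ΔL fail)
(d) forbidden (ΔS fails)
(e) allowed
(f) allowed
(g) allowed
Total allowed: 4 of 7.

4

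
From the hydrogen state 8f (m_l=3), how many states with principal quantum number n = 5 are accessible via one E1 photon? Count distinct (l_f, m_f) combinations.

E1 requires Δl = ±1, so l_f ∈ {2, 4}; with 0 ≤ l_f ≤ n_f−1 = 4, the allowed l_f values are {2, 4}.
For l_f = 2: m_f ∈ {m_i−1, m_i, m_i+1} ∩ [−2, 2] = {2} → 1 state.
For l_f = 4: m_f ∈ {m_i−1, m_i, m_i+1} ∩ [−4, 4] = {2, 3, 4} → 3 states.
Total: 4.

4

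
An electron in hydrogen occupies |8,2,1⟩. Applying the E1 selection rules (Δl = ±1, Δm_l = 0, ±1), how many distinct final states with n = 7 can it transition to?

E1 requires Δl = ±1, so l_f ∈ {1, 3}; with 0 ≤ l_f ≤ n_f−1 = 6, the allowed l_f values are {1, 3}.
For l_f = 1: m_f ∈ {m_i−1, m_i, m_i+1} ∩ [−1, 1] = {0, 1} → 2 states.
For l_f = 3: m_f ∈ {m_i−1, m_i, m_i+1} ∩ [−3, 3] = {0, 1, 2} → 3 states.
Total: 5.

5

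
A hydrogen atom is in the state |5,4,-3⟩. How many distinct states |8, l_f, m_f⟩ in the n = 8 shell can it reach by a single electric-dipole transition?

E1 requires Δl = ±1, so l_f ∈ {3, 5}; with 0 ≤ l_f ≤ n_f−1 = 7, the allowed l_f values are {3, 5}.
For l_f = 3: m_f ∈ {m_i−1, m_i, m_i+1} ∩ [−3, 3] = {-3, -2} → 2 states.
For l_f = 5: m_f ∈ {m_i−1, m_i, m_i+1} ∩ [−5, 5] = {-4, -3, -2} → 3 states.
Total: 5.

5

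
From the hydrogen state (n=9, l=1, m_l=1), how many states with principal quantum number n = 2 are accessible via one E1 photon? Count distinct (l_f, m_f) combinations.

E1 requires Δl = ±1, so l_f ∈ {0, 2}; with 0 ≤ l_f ≤ n_f−1 = 1, the allowed l_f values are {0}.
For l_f = 0: m_f ∈ {m_i−1, m_i, m_i+1} ∩ [−0, 0] = {0} → 1 state.
Total: 1.

1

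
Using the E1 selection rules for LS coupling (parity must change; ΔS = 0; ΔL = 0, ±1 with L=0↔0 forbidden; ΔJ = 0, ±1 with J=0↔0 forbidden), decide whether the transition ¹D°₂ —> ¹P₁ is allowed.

allowed

Reading off the term symbols: S 0→0, L 2→1, J 2→1, parity odd→even.
ΔL = 0, ±1 (not L=0↔0): L: 2 → 1, ΔL = -1 — passes.
Parity must change: odd → even — passes.
ΔJ = 0, ±1 (not J=0↔0): J: 2 → 1, ΔJ = -1 — passes.
ΔS = 0: S: 0 → 0 — passes.
All four E1 rules are satisfied.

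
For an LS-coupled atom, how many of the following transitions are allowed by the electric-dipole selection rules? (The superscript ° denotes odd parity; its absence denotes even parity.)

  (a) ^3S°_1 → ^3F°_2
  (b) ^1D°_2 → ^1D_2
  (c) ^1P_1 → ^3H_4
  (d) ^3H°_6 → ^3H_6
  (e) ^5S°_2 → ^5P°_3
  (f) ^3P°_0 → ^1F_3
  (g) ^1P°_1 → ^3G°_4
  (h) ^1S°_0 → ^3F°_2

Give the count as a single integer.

2

(a) forbidden (parity, ΔL fail)
(b) allowed
(c) forbidden (parity, ΔS, ΔL, ΔJ fail)
(d) allowed
(e) forbidden (parity fails)
(f) forbidden (ΔS, ΔL, ΔJ fail)
(g) forbidden (parity, ΔS, ΔL, ΔJ fail)
(h) forbidden (parity, ΔS, ΔL, ΔJ fail)
Total allowed: 2 of 8.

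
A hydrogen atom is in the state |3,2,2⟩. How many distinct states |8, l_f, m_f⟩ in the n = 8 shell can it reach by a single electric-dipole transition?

4

E1 requires Δl = ±1, so l_f ∈ {1, 3}; with 0 ≤ l_f ≤ n_f−1 = 7, the allowed l_f values are {1, 3}.
For l_f = 1: m_f ∈ {m_i−1, m_i, m_i+1} ∩ [−1, 1] = {1} → 1 state.
For l_f = 3: m_f ∈ {m_i−1, m_i, m_i+1} ∩ [−3, 3] = {1, 2, 3} → 3 states.
Total: 4.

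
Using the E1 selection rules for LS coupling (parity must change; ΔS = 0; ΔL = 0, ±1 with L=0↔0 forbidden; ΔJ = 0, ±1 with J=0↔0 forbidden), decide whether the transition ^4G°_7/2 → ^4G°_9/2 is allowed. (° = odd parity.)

ΔS = 0: S: 3/2 → 3/2 — passes.
ΔJ = 0, ±1 (not J=0↔0): J: 7/2 → 9/2, ΔJ = +1 — passes.
ΔL = 0, ±1 (not L=0↔0): L: 4 → 4, ΔL = +0 — passes.
Parity must change: odd → odd — fails.
Rule(s) violated: parity.

forbidden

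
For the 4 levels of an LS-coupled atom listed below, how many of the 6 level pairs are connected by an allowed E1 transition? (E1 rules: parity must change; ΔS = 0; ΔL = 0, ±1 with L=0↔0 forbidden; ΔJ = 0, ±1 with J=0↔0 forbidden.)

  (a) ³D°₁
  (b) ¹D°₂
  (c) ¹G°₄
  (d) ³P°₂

0

(a)–(b): forbidden (parity, ΔS).
(a)–(c): forbidden (parity, ΔS, ΔL, ΔJ).
(a)–(d): forbidden (parity).
(b)–(c): forbidden (parity, ΔL, ΔJ).
(b)–(d): forbidden (parity, ΔS).
(c)–(d): forbidden (parity, ΔS, ΔL, ΔJ).
Allowed pairs: 0 of 6.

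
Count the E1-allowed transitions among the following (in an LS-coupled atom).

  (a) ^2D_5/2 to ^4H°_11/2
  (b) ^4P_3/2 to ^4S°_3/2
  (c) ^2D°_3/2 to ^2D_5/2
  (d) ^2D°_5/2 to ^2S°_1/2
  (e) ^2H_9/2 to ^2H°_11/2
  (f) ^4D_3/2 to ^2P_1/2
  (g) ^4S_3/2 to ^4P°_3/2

4

(a) forbidden (ΔS, ΔL, ΔJ fail)
(b) allowed
(c) allowed
(d) forbidden (parity, ΔL, ΔJ fail)
(e) allowed
(f) forbidden (parity, ΔS fail)
(g) allowed
Total allowed: 4 of 7.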